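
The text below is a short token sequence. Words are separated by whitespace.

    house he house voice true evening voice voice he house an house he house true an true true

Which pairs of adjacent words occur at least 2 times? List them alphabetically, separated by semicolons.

he house; house he

Bigram counts meeting the condition (at least 2 times):
  he house: 3
  house he: 2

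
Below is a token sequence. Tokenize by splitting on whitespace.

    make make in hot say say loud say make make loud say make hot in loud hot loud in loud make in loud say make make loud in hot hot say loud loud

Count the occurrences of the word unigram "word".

0

Scanning the 33 tokens for "word":
  (none found)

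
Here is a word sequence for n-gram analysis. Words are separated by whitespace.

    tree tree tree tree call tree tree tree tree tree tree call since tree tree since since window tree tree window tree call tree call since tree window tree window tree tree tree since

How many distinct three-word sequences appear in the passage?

34 tokens → 32 trigram windows in total.
Repeated trigrams (each contributes count−1 duplicates):
  tree tree tree: 7
  tree window tree: 3
  call since tree: 2
  tree call since: 2
  tree call tree: 2
  tree tree call: 2
  tree tree since: 2
  window tree tree: 2
14 duplicate windows → 32 − 14 = 18 distinct.

18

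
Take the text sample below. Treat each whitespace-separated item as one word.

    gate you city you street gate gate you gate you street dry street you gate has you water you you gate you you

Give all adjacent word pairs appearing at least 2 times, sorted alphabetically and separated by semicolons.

gate you; you gate; you street; you you

Bigram counts meeting the condition (at least 2 times):
  gate you: 4
  you gate: 3
  you street: 2
  you you: 2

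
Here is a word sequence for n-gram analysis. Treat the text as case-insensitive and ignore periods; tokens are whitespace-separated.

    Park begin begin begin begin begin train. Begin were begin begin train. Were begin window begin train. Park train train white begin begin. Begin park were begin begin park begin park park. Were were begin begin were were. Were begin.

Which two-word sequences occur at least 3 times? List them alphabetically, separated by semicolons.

begin begin; begin park; begin train; were begin; were were

Bigram counts meeting the condition (at least 3 times):
  begin begin: 9
  begin park: 3
  begin train: 3
  were begin: 5
  were were: 3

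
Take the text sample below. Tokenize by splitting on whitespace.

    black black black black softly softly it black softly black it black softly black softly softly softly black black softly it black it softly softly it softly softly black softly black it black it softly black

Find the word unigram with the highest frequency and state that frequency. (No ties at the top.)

"black", 15 times

Unigram frequencies (highest first):
  black: 15
  softly: 14
  it: 7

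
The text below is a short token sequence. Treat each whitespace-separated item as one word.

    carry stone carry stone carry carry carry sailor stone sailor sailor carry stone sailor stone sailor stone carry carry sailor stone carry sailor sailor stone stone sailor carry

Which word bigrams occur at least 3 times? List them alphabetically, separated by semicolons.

Bigram counts meeting the condition (at least 3 times):
  carry carry: 3
  carry sailor: 3
  carry stone: 3
  sailor stone: 5
  stone carry: 4
  stone sailor: 4

carry carry; carry sailor; carry stone; sailor stone; stone carry; stone sailor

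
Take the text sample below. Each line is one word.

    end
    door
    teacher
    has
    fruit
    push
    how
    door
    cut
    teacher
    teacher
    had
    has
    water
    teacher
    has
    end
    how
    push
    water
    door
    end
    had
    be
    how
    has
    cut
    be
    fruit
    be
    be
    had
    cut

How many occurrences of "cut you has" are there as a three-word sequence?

Scanning the 31 overlapping trigram windows for "cut you has":
  (none found)

0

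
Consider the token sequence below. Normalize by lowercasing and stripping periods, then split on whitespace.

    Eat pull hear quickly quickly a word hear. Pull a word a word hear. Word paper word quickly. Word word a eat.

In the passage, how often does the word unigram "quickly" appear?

3

Scanning the 22 tokens for "quickly":
  position 4: quickly
  position 5: quickly
  position 18: quickly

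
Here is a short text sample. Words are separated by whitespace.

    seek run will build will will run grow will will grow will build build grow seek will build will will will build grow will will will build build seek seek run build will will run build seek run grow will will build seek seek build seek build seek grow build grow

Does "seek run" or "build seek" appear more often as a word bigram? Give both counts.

"build seek" (5 vs 3)

"seek run": 3 occurrences
"build seek": 5 occurrences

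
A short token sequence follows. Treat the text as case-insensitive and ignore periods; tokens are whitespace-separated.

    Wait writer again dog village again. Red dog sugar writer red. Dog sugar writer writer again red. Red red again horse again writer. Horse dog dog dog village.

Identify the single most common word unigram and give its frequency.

"dog", 6 times

Unigram frequencies (highest first):
  dog: 6
  writer: 5
  again: 5
  red: 5
  village: 2
  sugar: 2
  … (2 more, each ≤ 2)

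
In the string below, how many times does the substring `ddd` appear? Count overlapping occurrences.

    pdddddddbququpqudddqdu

Sliding a length-3 window over the 22 characters (20 positions):
  position 2–4: ddd
  position 3–5: ddd
  position 4–6: ddd
  position 5–7: ddd
  position 6–8: ddd
  position 17–19: ddd

6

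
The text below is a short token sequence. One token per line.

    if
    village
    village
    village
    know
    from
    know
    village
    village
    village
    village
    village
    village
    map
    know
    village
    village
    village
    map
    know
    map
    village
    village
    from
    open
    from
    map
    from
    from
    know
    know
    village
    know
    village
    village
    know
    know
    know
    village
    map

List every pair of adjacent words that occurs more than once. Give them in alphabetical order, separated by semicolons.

Bigram counts meeting the condition (more than once):
  from know: 2
  know know: 3
  know village: 5
  map know: 2
  village know: 3
  village map: 3
  village village: 11

from know; know know; know village; map know; village know; village map; village village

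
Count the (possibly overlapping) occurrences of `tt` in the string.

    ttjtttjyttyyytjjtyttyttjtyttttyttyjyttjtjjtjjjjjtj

Sliding a length-2 window over the 50 characters (49 positions):
  position 1–2: tt
  position 4–5: tt
  position 5–6: tt
  position 9–10: tt
  position 19–20: tt
  position 22–23: tt
  position 27–28: tt
  position 28–29: tt
  position 29–30: tt
  position 32–33: tt
  … (1 more)

11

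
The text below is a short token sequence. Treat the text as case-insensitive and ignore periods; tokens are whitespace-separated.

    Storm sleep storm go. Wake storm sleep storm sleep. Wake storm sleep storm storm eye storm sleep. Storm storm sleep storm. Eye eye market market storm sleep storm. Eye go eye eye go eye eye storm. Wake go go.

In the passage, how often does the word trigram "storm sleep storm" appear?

Scanning the 37 overlapping trigram windows for "storm sleep storm":
  position 1–3: storm sleep storm
  position 6–8: storm sleep storm
  position 11–13: storm sleep storm
  position 16–18: storm sleep storm
  position 19–21: storm sleep storm
  position 26–28: storm sleep storm

6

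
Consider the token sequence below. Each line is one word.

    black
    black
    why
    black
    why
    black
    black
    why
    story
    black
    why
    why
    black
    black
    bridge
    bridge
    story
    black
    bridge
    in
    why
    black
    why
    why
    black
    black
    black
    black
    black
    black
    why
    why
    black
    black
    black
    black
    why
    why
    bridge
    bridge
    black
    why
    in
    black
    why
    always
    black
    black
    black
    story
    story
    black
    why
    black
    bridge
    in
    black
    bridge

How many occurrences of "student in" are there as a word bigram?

0

Scanning the 57 overlapping bigram windows for "student in":
  (none found)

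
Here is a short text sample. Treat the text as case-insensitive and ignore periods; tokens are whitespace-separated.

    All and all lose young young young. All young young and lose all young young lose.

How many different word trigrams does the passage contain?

16 tokens → 14 trigram windows in total.
Repeated trigrams (each contributes count−1 duplicates):
  all young young: 2
1 duplicate windows → 14 − 1 = 13 distinct.

13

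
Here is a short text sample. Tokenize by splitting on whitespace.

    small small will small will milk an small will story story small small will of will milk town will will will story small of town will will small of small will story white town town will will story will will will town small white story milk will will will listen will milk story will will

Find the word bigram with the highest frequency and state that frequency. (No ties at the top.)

Bigram frequencies (highest first):
  will will: 9
  small will: 5
  will story: 4
  will milk: 3
  town will: 3
  small small: 2
  … (24 more, each ≤ 2)

"will will", 9 times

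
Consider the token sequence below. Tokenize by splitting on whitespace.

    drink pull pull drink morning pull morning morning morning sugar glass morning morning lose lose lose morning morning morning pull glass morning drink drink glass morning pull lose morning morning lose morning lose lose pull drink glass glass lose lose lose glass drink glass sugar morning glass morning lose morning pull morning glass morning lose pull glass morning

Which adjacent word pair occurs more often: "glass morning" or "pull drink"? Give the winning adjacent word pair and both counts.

"glass morning": 6 occurrences
"pull drink": 2 occurrences

"glass morning" (6 vs 2)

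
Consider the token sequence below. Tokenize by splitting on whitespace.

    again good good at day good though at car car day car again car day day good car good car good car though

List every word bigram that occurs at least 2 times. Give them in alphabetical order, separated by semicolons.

car day; car good; day good; good car

Bigram counts meeting the condition (at least 2 times):
  car day: 2
  car good: 2
  day good: 2
  good car: 3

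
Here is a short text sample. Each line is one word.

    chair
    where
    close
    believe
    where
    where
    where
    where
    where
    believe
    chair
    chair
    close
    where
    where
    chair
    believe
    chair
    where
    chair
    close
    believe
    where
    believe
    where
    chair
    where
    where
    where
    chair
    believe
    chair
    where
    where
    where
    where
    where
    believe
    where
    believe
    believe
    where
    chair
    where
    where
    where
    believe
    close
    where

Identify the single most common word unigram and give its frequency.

Unigram frequencies (highest first):
  where: 25
  chair: 10
  believe: 10
  close: 4

"where", 25 times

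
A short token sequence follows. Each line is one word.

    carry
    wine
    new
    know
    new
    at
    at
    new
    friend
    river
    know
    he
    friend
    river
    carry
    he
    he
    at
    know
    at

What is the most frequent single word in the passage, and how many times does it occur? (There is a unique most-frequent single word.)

"at", 4 times

Unigram frequencies (highest first):
  at: 4
  new: 3
  know: 3
  he: 3
  carry: 2
  friend: 2
  … (2 more, each ≤ 2)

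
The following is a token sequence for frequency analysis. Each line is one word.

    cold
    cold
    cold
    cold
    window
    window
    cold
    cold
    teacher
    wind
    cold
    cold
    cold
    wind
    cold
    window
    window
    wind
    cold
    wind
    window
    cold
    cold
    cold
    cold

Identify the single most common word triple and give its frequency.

"cold cold cold", 5 times

Trigram frequencies (highest first):
  cold cold cold: 5
  cold window window: 2
  window cold cold: 2
  cold cold window: 1
  window window cold: 1
  cold cold teacher: 1
  … (11 more, each ≤ 1)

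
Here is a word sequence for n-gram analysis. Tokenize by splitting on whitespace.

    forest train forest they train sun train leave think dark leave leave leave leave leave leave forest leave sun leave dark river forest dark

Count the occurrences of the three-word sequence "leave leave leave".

4

Scanning the 22 overlapping trigram windows for "leave leave leave":
  position 11–13: leave leave leave
  position 12–14: leave leave leave
  position 13–15: leave leave leave
  position 14–16: leave leave leave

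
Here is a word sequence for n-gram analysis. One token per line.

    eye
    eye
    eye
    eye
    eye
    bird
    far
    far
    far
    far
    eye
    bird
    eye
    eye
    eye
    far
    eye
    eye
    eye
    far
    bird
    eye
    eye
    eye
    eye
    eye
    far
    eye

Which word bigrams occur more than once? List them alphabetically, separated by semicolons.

Bigram counts meeting the condition (more than once):
  bird eye: 2
  eye bird: 2
  eye eye: 12
  eye far: 3
  far eye: 3
  far far: 3

bird eye; eye bird; eye eye; eye far; far eye; far far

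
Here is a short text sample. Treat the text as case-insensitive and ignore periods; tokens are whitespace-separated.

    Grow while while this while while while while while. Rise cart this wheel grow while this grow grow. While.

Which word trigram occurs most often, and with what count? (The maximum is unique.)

"while while while", 3 times

Trigram frequencies (highest first):
  while while while: 3
  grow while while: 1
  while while this: 1
  while this while: 1
  this while while: 1
  while while rise: 1
  … (9 more, each ≤ 1)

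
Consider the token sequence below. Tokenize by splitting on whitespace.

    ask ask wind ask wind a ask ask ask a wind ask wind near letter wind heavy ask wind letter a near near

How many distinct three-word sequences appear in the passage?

20

23 tokens → 21 trigram windows in total.
Repeated trigrams (each contributes count−1 duplicates):
  wind ask wind: 2
1 duplicate windows → 21 − 1 = 20 distinct.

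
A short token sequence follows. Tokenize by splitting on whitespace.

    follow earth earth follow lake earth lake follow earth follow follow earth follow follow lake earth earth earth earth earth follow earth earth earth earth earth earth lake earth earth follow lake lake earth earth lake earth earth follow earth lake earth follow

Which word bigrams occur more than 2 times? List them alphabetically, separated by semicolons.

Bigram counts meeting the condition (more than 2 times):
  earth earth: 13
  earth follow: 7
  earth lake: 4
  follow earth: 5
  follow lake: 3
  lake earth: 6

earth earth; earth follow; earth lake; follow earth; follow lake; lake earth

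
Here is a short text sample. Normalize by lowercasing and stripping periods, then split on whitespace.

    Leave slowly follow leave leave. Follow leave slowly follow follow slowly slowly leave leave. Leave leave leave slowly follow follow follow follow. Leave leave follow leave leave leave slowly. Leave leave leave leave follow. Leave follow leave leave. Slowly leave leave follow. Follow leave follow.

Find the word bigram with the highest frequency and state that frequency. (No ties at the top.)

Bigram frequencies (highest first):
  leave leave: 13
  follow leave: 7
  leave follow: 6
  leave slowly: 5
  follow follow: 5
  slowly follow: 3
  … (3 more, each ≤ 3)

"leave leave", 13 times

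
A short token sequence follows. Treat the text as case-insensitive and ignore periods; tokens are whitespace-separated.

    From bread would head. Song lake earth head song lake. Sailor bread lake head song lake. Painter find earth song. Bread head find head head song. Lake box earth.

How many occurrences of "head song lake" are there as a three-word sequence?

Scanning the 27 overlapping trigram windows for "head song lake":
  position 4–6: head song lake
  position 8–10: head song lake
  position 14–16: head song lake
  position 25–27: head song lake

4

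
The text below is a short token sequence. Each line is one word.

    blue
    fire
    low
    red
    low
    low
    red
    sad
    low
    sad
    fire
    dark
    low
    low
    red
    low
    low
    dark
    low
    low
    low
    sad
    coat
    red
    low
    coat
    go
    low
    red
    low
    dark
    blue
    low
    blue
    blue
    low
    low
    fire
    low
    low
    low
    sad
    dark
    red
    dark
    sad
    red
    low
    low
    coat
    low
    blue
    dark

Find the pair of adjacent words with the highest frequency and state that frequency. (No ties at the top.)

Bigram frequencies (highest first):
  low low: 9
  red low: 5
  low red: 4
  low sad: 3
  fire low: 2
  dark low: 2
  … (23 more, each ≤ 2)

"low low", 9 times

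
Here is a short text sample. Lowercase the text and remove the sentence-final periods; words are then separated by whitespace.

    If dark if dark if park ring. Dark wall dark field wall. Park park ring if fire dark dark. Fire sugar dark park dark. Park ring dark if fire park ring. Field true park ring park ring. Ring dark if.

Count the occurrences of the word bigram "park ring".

6

Scanning the 39 overlapping bigram windows for "park ring":
  position 6–7: park ring
  position 14–15: park ring
  position 25–26: park ring
  position 30–31: park ring
  position 34–35: park ring
  position 36–37: park ring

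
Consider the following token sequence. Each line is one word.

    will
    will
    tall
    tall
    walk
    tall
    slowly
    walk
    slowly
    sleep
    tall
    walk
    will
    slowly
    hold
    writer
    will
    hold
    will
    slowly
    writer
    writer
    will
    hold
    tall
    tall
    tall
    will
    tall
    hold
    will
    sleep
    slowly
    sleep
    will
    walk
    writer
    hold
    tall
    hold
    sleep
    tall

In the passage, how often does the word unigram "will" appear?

9

Scanning the 42 tokens for "will":
  position 1: will
  position 2: will
  position 13: will
  position 17: will
  position 19: will
  position 23: will
  position 28: will
  position 31: will
  position 35: will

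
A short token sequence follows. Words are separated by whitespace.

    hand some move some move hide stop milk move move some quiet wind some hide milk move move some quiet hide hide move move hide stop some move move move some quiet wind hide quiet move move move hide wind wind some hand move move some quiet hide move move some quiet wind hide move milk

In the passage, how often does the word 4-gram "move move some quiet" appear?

Scanning the 53 overlapping 4-gram windows for "move move some quiet":
  position 9–12: move move some quiet
  position 17–20: move move some quiet
  position 29–32: move move some quiet
  position 44–47: move move some quiet
  position 49–52: move move some quiet

5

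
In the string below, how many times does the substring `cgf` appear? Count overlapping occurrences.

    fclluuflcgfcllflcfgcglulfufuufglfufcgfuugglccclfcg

2

Sliding a length-3 window over the 50 characters (48 positions):
  position 9–11: cgf
  position 36–38: cgf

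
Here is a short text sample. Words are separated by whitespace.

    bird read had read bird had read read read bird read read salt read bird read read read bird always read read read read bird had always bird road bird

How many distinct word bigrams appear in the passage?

30 tokens → 29 bigram windows in total.
Repeated bigrams (each contributes count−1 duplicates):
  read read: 8
  read bird: 5
  bird read: 3
  bird had: 2
  had read: 2
15 duplicate windows → 29 − 15 = 14 distinct.

14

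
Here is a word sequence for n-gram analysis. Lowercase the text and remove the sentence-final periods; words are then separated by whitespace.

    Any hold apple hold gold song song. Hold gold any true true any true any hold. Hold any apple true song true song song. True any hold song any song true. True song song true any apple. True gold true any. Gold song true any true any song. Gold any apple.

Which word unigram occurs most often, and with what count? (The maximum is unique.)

"true", 13 times

Unigram frequencies (highest first):
  true: 13
  any: 12
  song: 11
  hold: 6
  gold: 5
  apple: 4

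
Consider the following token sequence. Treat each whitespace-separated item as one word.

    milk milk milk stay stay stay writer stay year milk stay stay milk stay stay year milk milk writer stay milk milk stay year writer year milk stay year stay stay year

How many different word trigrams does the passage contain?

23

32 tokens → 30 trigram windows in total.
Repeated trigrams (each contributes count−1 duplicates):
  milk stay stay: 3
  milk milk stay: 2
  milk stay year: 2
  stay stay year: 2
  stay year milk: 2
  year milk stay: 2
7 duplicate windows → 30 − 7 = 23 distinct.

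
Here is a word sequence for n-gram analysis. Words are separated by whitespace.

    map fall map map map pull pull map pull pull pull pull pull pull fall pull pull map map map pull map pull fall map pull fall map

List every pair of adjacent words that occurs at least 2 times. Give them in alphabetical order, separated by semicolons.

Bigram counts meeting the condition (at least 2 times):
  fall map: 3
  map map: 4
  map pull: 5
  pull fall: 3
  pull map: 3
  pull pull: 7

fall map; map map; map pull; pull fall; pull map; pull pull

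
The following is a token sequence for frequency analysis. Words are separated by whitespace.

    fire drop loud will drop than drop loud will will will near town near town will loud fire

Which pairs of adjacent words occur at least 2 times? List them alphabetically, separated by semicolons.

Bigram counts meeting the condition (at least 2 times):
  drop loud: 2
  loud will: 2
  near town: 2
  will will: 2

drop loud; loud will; near town; will will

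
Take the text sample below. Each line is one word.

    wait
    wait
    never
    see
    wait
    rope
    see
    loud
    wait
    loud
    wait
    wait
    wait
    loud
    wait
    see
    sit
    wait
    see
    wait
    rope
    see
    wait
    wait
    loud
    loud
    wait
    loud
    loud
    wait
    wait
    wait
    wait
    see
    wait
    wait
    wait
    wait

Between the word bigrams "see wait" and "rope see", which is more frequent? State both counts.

"see wait": 4 occurrences
"rope see": 2 occurrences

"see wait" (4 vs 2)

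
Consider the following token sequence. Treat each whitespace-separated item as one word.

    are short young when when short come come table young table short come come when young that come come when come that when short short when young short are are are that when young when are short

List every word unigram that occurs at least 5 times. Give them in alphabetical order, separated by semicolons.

Unigram counts meeting the condition (at least 5 times):
  are: 5
  come: 7
  short: 7
  when: 8
  young: 5

are; come; short; when; young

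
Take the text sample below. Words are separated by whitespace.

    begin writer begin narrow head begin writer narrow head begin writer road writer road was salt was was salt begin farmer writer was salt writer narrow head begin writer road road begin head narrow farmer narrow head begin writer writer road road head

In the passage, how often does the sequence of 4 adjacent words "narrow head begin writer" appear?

4

Scanning the 40 overlapping 4-gram windows for "narrow head begin writer":
  position 4–7: narrow head begin writer
  position 8–11: narrow head begin writer
  position 26–29: narrow head begin writer
  position 36–39: narrow head begin writer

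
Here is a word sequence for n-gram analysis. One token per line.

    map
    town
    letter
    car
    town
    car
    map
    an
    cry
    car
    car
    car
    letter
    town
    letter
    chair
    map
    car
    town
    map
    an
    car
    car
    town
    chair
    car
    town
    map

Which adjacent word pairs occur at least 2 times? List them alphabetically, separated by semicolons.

Bigram counts meeting the condition (at least 2 times):
  car car: 3
  car town: 4
  map an: 2
  town letter: 2
  town map: 2

car car; car town; map an; town letter; town map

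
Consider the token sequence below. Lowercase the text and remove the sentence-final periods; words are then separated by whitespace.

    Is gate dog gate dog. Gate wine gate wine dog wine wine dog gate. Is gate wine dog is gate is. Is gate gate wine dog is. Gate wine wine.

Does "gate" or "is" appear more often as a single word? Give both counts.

"gate" (10 vs 6)

"gate": 10 occurrences
"is": 6 occurrences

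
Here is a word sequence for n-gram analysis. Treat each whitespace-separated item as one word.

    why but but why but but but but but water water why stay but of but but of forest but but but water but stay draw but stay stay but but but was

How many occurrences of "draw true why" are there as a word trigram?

0

Scanning the 31 overlapping trigram windows for "draw true why":
  (none found)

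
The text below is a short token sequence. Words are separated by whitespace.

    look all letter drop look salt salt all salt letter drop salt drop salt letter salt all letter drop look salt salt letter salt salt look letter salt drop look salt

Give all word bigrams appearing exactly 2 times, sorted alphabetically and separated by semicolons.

all letter; drop salt; salt all; salt drop

Bigram counts meeting the condition (exactly 2 times):
  all letter: 2
  drop salt: 2
  salt all: 2
  salt drop: 2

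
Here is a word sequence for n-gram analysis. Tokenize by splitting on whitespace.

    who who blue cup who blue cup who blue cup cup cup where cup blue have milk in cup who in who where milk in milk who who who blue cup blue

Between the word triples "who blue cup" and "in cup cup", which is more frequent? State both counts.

"who blue cup": 4 occurrences
"in cup cup": 0 occurrences

"who blue cup" (4 vs 0)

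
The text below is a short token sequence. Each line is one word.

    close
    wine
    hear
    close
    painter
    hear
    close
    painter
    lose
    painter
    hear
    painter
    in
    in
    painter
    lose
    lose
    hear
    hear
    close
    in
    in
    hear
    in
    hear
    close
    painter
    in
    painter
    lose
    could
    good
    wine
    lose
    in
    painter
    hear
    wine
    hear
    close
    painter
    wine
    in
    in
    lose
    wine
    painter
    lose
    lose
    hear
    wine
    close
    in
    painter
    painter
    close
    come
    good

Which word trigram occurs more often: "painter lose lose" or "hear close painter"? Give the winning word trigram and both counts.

"hear close painter" (4 vs 2)

"painter lose lose": 2 occurrences
"hear close painter": 4 occurrences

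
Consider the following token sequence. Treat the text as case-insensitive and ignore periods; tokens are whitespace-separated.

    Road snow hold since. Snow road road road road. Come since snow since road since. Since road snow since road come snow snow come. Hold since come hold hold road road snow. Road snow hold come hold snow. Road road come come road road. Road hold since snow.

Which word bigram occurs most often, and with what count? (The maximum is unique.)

Bigram frequencies (highest first):
  road road: 7
  road snow: 4
  hold since: 3
  since snow: 3
  snow road: 3
  road come: 3
  … (18 more, each ≤ 3)

"road road", 7 times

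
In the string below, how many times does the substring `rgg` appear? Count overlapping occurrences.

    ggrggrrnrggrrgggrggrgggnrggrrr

6

Sliding a length-3 window over the 30 characters (28 positions):
  position 3–5: rgg
  position 9–11: rgg
  position 13–15: rgg
  position 17–19: rgg
  position 20–22: rgg
  position 25–27: rgg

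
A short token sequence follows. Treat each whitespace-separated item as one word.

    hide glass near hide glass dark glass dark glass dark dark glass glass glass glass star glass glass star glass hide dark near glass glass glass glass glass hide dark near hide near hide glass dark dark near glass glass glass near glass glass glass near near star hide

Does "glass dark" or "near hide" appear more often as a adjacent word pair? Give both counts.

"glass dark" (4 vs 3)

"glass dark": 4 occurrences
"near hide": 3 occurrences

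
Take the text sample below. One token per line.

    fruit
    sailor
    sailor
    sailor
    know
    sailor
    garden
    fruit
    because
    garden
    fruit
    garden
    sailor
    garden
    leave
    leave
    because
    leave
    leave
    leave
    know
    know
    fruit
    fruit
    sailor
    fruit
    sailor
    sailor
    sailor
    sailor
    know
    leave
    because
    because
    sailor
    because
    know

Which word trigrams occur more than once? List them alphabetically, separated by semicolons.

fruit sailor sailor; sailor sailor know; sailor sailor sailor

Trigram counts meeting the condition (more than once):
  fruit sailor sailor: 2
  sailor sailor know: 2
  sailor sailor sailor: 3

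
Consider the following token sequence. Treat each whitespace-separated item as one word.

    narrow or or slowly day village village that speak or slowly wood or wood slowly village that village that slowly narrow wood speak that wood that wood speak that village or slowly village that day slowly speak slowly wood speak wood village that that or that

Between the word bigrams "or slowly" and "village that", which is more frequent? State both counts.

"or slowly": 3 occurrences
"village that": 5 occurrences

"village that" (5 vs 3)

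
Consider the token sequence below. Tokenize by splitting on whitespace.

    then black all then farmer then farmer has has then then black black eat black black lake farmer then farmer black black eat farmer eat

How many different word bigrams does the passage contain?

17

25 tokens → 24 bigram windows in total.
Repeated bigrams (each contributes count−1 duplicates):
  black black: 3
  then farmer: 3
  black eat: 2
  farmer then: 2
  then black: 2
7 duplicate windows → 24 − 7 = 17 distinct.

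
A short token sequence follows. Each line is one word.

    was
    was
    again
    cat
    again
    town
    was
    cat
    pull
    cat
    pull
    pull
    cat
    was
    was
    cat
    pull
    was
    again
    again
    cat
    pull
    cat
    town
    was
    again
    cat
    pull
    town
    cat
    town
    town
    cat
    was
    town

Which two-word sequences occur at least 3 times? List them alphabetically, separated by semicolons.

again cat; cat pull; pull cat; was again

Bigram counts meeting the condition (at least 3 times):
  again cat: 3
  cat pull: 5
  pull cat: 3
  was again: 3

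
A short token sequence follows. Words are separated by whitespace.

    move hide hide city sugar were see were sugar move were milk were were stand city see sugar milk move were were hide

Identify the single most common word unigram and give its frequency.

Unigram frequencies (highest first):
  were: 7
  move: 3
  hide: 3
  sugar: 3
  city: 2
  see: 2
  … (2 more, each ≤ 2)

"were", 7 times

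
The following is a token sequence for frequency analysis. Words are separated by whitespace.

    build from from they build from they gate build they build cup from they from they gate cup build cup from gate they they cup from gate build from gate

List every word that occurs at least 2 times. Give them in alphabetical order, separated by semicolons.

build; cup; from; gate; they

Unigram counts meeting the condition (at least 2 times):
  build: 6
  cup: 4
  from: 8
  gate: 5
  they: 7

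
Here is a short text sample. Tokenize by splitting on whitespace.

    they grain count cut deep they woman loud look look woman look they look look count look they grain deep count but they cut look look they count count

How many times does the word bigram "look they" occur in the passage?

Scanning the 28 overlapping bigram windows for "look they":
  position 12–13: look they
  position 17–18: look they
  position 26–27: look they

3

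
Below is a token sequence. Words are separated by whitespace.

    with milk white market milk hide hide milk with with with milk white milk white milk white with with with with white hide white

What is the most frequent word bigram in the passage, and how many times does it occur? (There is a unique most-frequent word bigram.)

"with with", 5 times

Bigram frequencies (highest first):
  with with: 5
  milk white: 4
  with milk: 2
  white milk: 2
  white market: 1
  market milk: 1
  … (8 more, each ≤ 1)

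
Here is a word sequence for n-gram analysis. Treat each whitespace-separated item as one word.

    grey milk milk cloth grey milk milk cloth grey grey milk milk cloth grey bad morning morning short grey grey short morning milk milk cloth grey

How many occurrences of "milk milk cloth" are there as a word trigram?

4

Scanning the 24 overlapping trigram windows for "milk milk cloth":
  position 2–4: milk milk cloth
  position 6–8: milk milk cloth
  position 11–13: milk milk cloth
  position 23–25: milk milk cloth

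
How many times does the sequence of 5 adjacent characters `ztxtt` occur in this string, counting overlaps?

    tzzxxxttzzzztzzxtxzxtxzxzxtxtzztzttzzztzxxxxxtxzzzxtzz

0

Sliding a length-5 window over the 54 characters (50 positions):
  (no match at any position)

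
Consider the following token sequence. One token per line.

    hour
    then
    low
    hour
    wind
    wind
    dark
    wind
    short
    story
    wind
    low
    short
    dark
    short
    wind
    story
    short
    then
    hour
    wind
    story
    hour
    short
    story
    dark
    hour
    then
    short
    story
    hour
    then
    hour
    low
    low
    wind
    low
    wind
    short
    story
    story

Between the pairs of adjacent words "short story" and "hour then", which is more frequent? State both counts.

"short story" (4 vs 3)

"short story": 4 occurrences
"hour then": 3 occurrences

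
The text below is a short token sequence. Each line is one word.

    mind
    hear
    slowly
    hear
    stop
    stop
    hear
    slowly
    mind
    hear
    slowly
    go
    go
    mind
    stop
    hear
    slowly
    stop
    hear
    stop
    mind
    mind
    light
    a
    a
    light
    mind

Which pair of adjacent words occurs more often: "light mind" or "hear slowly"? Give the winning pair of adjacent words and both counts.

"hear slowly" (4 vs 1)

"light mind": 1 occurrence
"hear slowly": 4 occurrences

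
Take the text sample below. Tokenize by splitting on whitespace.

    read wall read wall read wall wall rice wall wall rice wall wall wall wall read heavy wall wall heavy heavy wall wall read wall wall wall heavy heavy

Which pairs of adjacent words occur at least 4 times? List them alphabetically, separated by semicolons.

read wall; wall read; wall wall

Bigram counts meeting the condition (at least 4 times):
  read wall: 4
  wall read: 4
  wall wall: 9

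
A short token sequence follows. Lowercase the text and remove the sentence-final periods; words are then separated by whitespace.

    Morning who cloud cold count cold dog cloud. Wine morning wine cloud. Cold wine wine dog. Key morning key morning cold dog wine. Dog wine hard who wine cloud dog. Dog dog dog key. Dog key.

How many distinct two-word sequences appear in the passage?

25

36 tokens → 35 bigram windows in total.
Repeated bigrams (each contributes count−1 duplicates):
  dog dog: 3
  dog key: 3
  cloud cold: 2
  cold dog: 2
  dog wine: 2
  key morning: 2
  wine cloud: 2
  wine dog: 2
10 duplicate windows → 35 − 10 = 25 distinct.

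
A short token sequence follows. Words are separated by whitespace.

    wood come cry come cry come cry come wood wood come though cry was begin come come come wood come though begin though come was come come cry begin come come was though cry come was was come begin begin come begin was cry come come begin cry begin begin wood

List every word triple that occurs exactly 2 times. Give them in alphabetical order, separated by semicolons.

begin come come; cry come cry; wood come though

Trigram counts meeting the condition (exactly 2 times):
  begin come come: 2
  cry come cry: 2
  wood come though: 2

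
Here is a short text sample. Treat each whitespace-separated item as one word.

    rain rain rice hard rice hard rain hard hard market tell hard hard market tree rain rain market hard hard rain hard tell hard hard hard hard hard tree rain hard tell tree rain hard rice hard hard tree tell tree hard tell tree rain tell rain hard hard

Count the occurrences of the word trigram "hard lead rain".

0

Scanning the 47 overlapping trigram windows for "hard lead rain":
  (none found)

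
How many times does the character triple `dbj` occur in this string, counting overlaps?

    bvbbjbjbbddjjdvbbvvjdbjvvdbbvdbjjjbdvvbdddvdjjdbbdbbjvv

2

Sliding a length-3 window over the 55 characters (53 positions):
  position 21–23: dbj
  position 30–32: dbj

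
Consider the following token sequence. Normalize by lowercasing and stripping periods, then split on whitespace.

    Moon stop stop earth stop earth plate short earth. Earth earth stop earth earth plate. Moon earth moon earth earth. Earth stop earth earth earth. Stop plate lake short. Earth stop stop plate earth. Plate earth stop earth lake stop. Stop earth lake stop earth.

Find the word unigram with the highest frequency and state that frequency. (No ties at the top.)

Unigram frequencies (highest first):
  earth: 20
  stop: 12
  plate: 5
  moon: 3
  lake: 3
  short: 2

"earth", 20 times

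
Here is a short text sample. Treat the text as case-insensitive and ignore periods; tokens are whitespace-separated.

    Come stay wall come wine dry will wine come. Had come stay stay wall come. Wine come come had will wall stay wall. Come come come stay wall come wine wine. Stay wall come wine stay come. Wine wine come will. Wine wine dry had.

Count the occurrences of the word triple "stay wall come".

5

Scanning the 43 overlapping trigram windows for "stay wall come":
  position 2–4: stay wall come
  position 13–15: stay wall come
  position 22–24: stay wall come
  position 27–29: stay wall come
  position 32–34: stay wall come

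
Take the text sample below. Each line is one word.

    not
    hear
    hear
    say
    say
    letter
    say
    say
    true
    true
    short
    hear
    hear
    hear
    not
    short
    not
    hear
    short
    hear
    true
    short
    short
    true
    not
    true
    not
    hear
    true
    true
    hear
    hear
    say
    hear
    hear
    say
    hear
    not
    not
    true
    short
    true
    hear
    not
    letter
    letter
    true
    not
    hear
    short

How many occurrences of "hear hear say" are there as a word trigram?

3

Scanning the 48 overlapping trigram windows for "hear hear say":
  position 2–4: hear hear say
  position 31–33: hear hear say
  position 34–36: hear hear say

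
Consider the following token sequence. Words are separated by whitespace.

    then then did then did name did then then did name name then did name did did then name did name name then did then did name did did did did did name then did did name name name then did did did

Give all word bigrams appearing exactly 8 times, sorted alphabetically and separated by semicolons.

Bigram counts meeting the condition (exactly 8 times):
  did did: 8
  then did: 8

did did; then did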